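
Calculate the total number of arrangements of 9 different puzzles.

The number of ways to arrange 9 distinct objects is 9!.

Final answer: 9! = 362880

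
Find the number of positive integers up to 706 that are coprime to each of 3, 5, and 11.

|div by 3|=235, |div by 5|=141, |div by 11|=64.
|div by 3&5|=47, |div by 3&11|=21, |div by 5&11|=12, |div by all|=4.
By inclusion-exclusion, divisible by at least one: 235+141+64-47-21-12+4 = 364.
Not divisible by any: 706 - 364.

Final answer: 342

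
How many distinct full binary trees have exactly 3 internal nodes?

This is a standard Catalan-number count: the answer is C_n. Here n = 3.
Using C_0 = 1 and C_(k+1) = C_k x 2(2k+1)/(k+2), build up term by term: C_1=1, C_2=2, C_3=5.

Final answer: C_{3} = 5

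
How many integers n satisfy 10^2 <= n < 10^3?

The leading digit cannot be 0 (9 options); the other 2 digits can be anything (10 options each).
Total: 9 x 10^2.

Final answer: 900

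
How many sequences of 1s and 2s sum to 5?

Let f(n) count the ways. The last step is size 1 or 2, so f(n) = f(n-1) + f(n-2) with f(1)=1, f(2)=2.
Computing successive values: f(1)=1, f(2)=2, f(3)=3, f(4)=5, f(5)=8.

Final answer: 8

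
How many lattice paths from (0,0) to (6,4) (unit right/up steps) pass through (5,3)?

Paths (0,0)->(5,3): C(8,3) = 56.
Paths (5,3)->(6,4): C(2,1) = 2.
By multiplication principle: 56 x 2.

Final answer: 112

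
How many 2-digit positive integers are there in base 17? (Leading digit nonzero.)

Leading digit: 16 options (nonzero). Other 1 digit(s): 17 options each.
Total: 16 x 17^1.

Final answer: 272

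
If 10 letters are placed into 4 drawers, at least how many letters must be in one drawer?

By the pigeonhole principle: ceiling(10/4).

Final answer: 3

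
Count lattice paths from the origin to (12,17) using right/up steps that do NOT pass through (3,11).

Total paths to (12,17): C(29,17) = 51895935.
Paths through (3,11): C(14,11) x C(15,6) = 1821820.
Avoiding (3,11): 51895935 - 1821820.

Final answer: 50074115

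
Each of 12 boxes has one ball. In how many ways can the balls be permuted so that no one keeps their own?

Use the recurrence D(n) = (n-1)(D(n-1) + D(n-2)) with D(0)=1, D(1)=0.
D(2) = 1 x (0 + 1) = 1
D(3) = 2 x (1 + 0) = 2
D(4) = 3 x (2 + 1) = 9
D(5) = 4 x (9 + 2) = 44
D(6) = 5 x (44 + 9) = 265
D(7) = 6 x (265 + 44) = 1854
D(8) = 7 x (1854 + 265) = 14833
D(9) = 8 x (14833 + 1854) = 133496
D(10) = 9 x (133496 + 14833) = 1334961
D(11) = 10 x (1334961 + 133496) = 14684570
D(12) = 11 x (D(11) + D(10)) = 11 x (14684570 + 1334961)

Final answer: D(12) = 176214841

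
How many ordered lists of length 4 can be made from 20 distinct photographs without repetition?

P(20,4) = 20!/(20-4)! = 20!/16!.

Final answer: P(20,4) = 116280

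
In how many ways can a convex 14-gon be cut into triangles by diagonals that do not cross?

The structures are counted by the Catalan number C_n. Here n = 14 - 2 = 12.
Using C_0 = 1 and C_(k+1) = C_k x 2(2k+1)/(k+2), build up term by term: C_1=1, C_2=2, C_3=5, C_4=14, C_5=42, C_6=132, C_7=429, C_8=1430, C_9=4862, C_10=16796, C_11=58786, C_12=208012.

Final answer: C_{12} = 208012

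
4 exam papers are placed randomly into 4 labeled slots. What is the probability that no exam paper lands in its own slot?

D(n) = (n-1)(D(n-1) + D(n-2)), D(0)=1, D(1)=0.
Building up: D(2)=1, D(3)=2, D(4)=9.
Total arrangements: 4! = 24.
Probability = D(4)/4! = 3/8.

Final answer: D(4)/4! = 9/24 = 0.375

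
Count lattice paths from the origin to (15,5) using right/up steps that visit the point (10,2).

Paths (0,0)->(10,2): C(12,2) = 66.
Paths (10,2)->(15,5): C(8,3) = 56.
By multiplication principle: 66 x 56.

Final answer: 3696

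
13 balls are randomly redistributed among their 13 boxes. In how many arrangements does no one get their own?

D(n) = (n-1)(D(n-1) + D(n-2)), D(0)=1, D(1)=0.
D(2) = 1 x (0 + 1) = 1
D(3) = 2 x (1 + 0) = 2
D(4) = 3 x (2 + 1) = 9
D(5) = 4 x (9 + 2) = 44
D(6) = 5 x (44 + 9) = 265
D(7) = 6 x (265 + 44) = 1854
D(8) = 7 x (1854 + 265) = 14833
D(9) = 8 x (14833 + 1854) = 133496
D(10) = 9 x (133496 + 14833) = 1334961
D(11) = 10 x (1334961 + 133496) = 14684570
D(12) = 11 x (14684570 + 1334961) = 176214841
D(13) = 12 x (D(12) + D(11)) = 12 x (176214841 + 14684570)

Final answer: D(13) = 2290792932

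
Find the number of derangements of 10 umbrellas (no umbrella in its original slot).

D(n) = (n-1)(D(n-1) + D(n-2)), D(0)=1, D(1)=0.
D(2) = 1 x (0 + 1) = 1
D(3) = 2 x (1 + 0) = 2
D(4) = 3 x (2 + 1) = 9
D(5) = 4 x (9 + 2) = 44
D(6) = 5 x (44 + 9) = 265
D(7) = 6 x (265 + 44) = 1854
D(8) = 7 x (1854 + 265) = 14833
D(9) = 8 x (14833 + 1854) = 133496
D(10) = 9 x (D(9) + D(8)) = 9 x (133496 + 14833)

Final answer: D(10) = 1334961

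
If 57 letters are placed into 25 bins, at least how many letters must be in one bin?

By the pigeonhole principle: ceiling(57/25).

Final answer: 3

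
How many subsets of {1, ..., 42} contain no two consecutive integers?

Let a(n) count such subsets of {1, ..., n}. Either n is excluded (a(n-1) ways) or n is included, forcing n-1 out (a(n-2) ways), so a(n) = a(n-1) + a(n-2) with a(1)=2, a(2)=3.
Computing successive values: a(1)=2, a(2)=3, a(3)=5, a(4)=8, a(5)=13, a(6)=21, a(7)=34, a(8)=55, a(9)=89, a(10)=144, a(11)=233, a(12)=377, a(13)=610, a(14)=987, a(15)=1597, a(16)=2584, a(17)=4181, a(18)=6765, a(19)=10946, a(20)=17711, a(21)=28657, a(22)=46368, a(23)=75025, a(24)=121393, a(25)=196418, a(26)=317811, a(27)=514229, a(28)=832040, a(29)=1346269, a(30)=2178309, a(31)=3524578, a(32)=5702887, a(33)=9227465, a(34)=14930352, a(35)=24157817, a(36)=39088169, a(37)=63245986, a(38)=102334155, a(39)=165580141, a(40)=267914296, a(41)=433494437, a(42)=701408733.

Final answer: 701408733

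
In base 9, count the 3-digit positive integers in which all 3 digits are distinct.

The leading digit has 8 choices (anything but zero); the next has 8 (anything but the first), then 7, and so on, one fewer each time.
Total: 8 x 8 x 7.

Final answer: 448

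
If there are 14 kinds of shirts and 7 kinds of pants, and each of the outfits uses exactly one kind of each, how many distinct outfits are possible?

By the multiplication principle: 14 x 7.

Final answer: 98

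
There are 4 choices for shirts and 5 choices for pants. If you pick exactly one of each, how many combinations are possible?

By the multiplication principle: 4 x 5.

Final answer: 20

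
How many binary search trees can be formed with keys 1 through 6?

This is counted by the nth Catalan number C_n. Here n = 6.
C_n = (2n)!/(n!(n+1)!), so C_{6} = 12!/(6! x 7!) = C(12,6)/7 = 924/7.

Final answer: C_{6} = 132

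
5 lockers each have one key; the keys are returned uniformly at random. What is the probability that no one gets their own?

Use the recurrence D(n) = (n-1)(D(n-1) + D(n-2)) with D(0)=1, D(1)=0.
Building up: D(2)=1, D(3)=2, D(4)=9, D(5)=44.
Total arrangements: 5! = 120.
Probability = D(5)/5! = 11/30.

Final answer: D(5)/5! = 44/120 = 0.366667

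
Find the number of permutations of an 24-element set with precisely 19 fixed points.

Choose which 19 elements are fixed: C(24,19) = 42504.
Derange the remaining 5 using D(j) = (j-1)(D(j-1) + D(j-2)), D(0)=1, D(1)=0: D(2)=1, D(3)=2, D(4)=9, D(5)=44.
Total: 42504 x 44.

Final answer: C(24,19) D(5) = 1870176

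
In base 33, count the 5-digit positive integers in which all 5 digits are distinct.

First digit: 32 (nonzero). Second: 32 (not first). Third: 31, etc.
Total: 32 x 32 x 31 x 30 x 29.

Final answer: 27617280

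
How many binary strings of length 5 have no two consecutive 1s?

Classify by the final bit: ...0 gives a(n-1) strings, ...01 gives a(n-2) strings. Thus a(n) = a(n-1) + a(n-2) with a(1)=2, a(2)=3.
Building up term by term: a(1)=2, a(2)=3, a(3)=5, a(4)=8, a(5)=13.

Final answer: 13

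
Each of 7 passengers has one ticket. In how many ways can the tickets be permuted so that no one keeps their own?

D(n) = (n-1)(D(n-1) + D(n-2)), D(0)=1, D(1)=0.
D(2) = 1 x (0 + 1) = 1
D(3) = 2 x (1 + 0) = 2
D(4) = 3 x (2 + 1) = 9
D(5) = 4 x (9 + 2) = 44
D(6) = 5 x (44 + 9) = 265
D(7) = 6 x (D(6) + D(5)) = 6 x (265 + 44)

Final answer: D(7) = 1854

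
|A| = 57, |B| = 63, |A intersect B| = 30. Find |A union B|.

|A union B| = |A| + |B| - |A intersect B| = 57 + 63 - 30.

Final answer: 90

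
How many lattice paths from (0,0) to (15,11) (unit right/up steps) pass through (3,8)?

Paths (0,0)->(3,8): C(11,8) = 165.
Paths (3,8)->(15,11): C(15,3) = 455.
By multiplication principle: 165 x 455.

Final answer: 75075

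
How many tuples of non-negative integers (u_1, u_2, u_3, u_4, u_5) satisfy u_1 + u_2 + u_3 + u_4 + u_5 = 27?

Stars and bars with 27 stars and 4 bars:
C(27+5-1, 5-1) = C(31,4).

Final answer: C(31,4) = 31465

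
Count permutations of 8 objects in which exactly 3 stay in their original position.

Choose which 3 elements are fixed: C(8,3) = 56.
Derange the remaining 5 using D(j) = (j-1)(D(j-1) + D(j-2)), D(0)=1, D(1)=0: D(2)=1, D(3)=2, D(4)=9, D(5)=44.
Total: 56 x 44.

Final answer: C(8,3) D(5) = 2464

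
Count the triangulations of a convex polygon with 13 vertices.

The structures are counted by the Catalan number C_n. Here n = 13 - 2 = 11.
C_n = C(2n,n) - C(2n,n+1), so C_{11} = C(22,11) - C(22,12) = 705432 - 646646.

Final answer: C_{11} = 58786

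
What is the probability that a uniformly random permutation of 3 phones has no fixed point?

Derangements satisfy D(n) = (n-1)(D(n-1) + D(n-2)), starting from D(0)=1, D(1)=0.
Building up: D(2)=1, D(3)=2.
Total arrangements: 3! = 6.
Probability = D(3)/3! = 1/3.

Final answer: D(3)/3! = 2/6 = 0.333333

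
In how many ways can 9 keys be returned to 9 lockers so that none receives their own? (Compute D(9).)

D(n) = (n-1)(D(n-1) + D(n-2)), D(0)=1, D(1)=0.
D(2) = 1 x (0 + 1) = 1
D(3) = 2 x (1 + 0) = 2
D(4) = 3 x (2 + 1) = 9
D(5) = 4 x (9 + 2) = 44
D(6) = 5 x (44 + 9) = 265
D(7) = 6 x (265 + 44) = 1854
D(8) = 7 x (1854 + 265) = 14833
D(9) = 8 x (D(8) + D(7)) = 8 x (14833 + 1854)

Final answer: D(9) = 133496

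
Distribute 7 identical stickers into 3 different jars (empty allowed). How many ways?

Stars and bars: C(n+k-1, k-1) = C(9,2).

Final answer: C(9,2) = 36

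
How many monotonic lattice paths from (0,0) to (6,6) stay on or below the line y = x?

Total monotonic paths to (6,6): C(12,6) = 924.
By the reflection principle, paths that go above the diagonal number C(12,7) = 792.
Valid Dyck paths: 924 - 792.
(Check: C(12,6) - C(12,7) = C(12,6)/7, the Catalan number C_{6}.)

Final answer: C_{6} = 132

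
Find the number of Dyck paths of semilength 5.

Total monotonic paths to (5,5): C(10,5) = 252.
Paths that cross above y=x (reflection bijection): C(10,6) = 210.
Valid Dyck paths: 252 - 210.
(This is the Catalan number C_{5}.)

Final answer: C_{5} = 42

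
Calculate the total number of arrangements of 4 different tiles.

The number of ways to arrange 4 distinct objects is 4!.

Final answer: 4! = 24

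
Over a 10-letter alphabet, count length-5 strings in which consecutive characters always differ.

Let g(n) count such strings. g(1) = 10, and each valid string of length n-1 extends in 9 ways (any symbol but the last), so g(n) = 9 g(n-1).
Total: g(5) = 10 x 9^4.

Final answer: 10 x 9^{4} = 65610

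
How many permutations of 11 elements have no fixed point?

D(n) = (n-1)(D(n-1) + D(n-2)), D(0)=1, D(1)=0.
Building up: D(2)=1, D(3)=2, D(4)=9, D(5)=44, D(6)=265, D(7)=1854, D(8)=14833, D(9)=133496, D(10)=1334961.
D(11) = 10 x (D(10) + D(9)) = 10 x (1334961 + 133496).

Final answer: D(11) = 14684570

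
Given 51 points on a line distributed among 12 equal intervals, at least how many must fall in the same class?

By pigeonhole with 51 objects and 12 categories: ceiling(51/12).

Final answer: 5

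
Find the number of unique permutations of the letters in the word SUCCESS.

Letters (C:2, E:1, S:3, U:1). Total letters: 7.
Permutations = 7!/(3! x 2!).

Final answer: 420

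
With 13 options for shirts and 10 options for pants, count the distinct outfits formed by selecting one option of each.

By the multiplication principle: 13 x 10.

Final answer: 130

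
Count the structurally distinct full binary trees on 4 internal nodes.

The structures are counted by the Catalan number C_n. Here n = 4.
C_n = (2n)!/(n!(n+1)!), so C_{4} = 8!/(4! x 5!) = C(8,4)/5 = 70/5.

Final answer: C_{4} = 14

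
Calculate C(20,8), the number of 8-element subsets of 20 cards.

C(20,8) = 20!/(8! x (20-8)!).

Final answer: C(20,8) = 125970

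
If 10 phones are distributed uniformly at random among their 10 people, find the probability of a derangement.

D(n) = (n-1)(D(n-1) + D(n-2)), D(0)=1, D(1)=0.
Building up: D(2)=1, D(3)=2, D(4)=9, D(5)=44, D(6)=265, D(7)=1854, D(8)=14833, D(9)=133496, D(10)=1334961.
Total arrangements: 10! = 3628800.
Probability = D(10)/10! = 16481/44800.

Final answer: D(10)/10! = 1334961/3628800 = 0.367879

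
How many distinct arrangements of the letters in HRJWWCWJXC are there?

Letters (C:2, H:1, J:2, R:1, W:3, X:1). Total letters: 10.
Permutations = 10!/(3! x 2! x 2!).

Final answer: 151200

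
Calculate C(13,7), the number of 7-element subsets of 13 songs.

C(13,7) = 13!/(7! x (13-7)!).

Final answer: C(13,7) = 1716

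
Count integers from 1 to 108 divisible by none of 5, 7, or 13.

|div by 5|=21, |div by 7|=15, |div by 13|=8.
|div by 5&7|=3, |div by 5&13|=1, |div by 7&13|=1, |div by all|=0.
By inclusion-exclusion, divisible by at least one: 21+15+8-3-1-1+0 = 39.
Not divisible by any: 108 - 39.

Final answer: 69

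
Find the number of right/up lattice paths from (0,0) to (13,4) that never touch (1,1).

Total paths to (13,4): C(17,4) = 2380.
Paths through (1,1): C(2,1) x C(15,3) = 910.
Avoiding (1,1): 2380 - 910.

Final answer: 1470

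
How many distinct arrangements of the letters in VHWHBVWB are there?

Letters (B:2, H:2, V:2, W:2). Total letters: 8.
Permutations = 8!/(2! x 2! x 2! x 2!).

Final answer: 2520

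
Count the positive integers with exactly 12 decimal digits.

First digit: 9 choices (1-9). Each of the remaining 11 digits: 10 choices.
Total: 9 x 10^11.

Final answer: 900000000000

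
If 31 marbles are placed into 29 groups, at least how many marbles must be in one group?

By the pigeonhole principle: ceiling(31/29).

Final answer: 2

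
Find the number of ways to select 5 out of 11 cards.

C(11,5) = 11!/(5! x (11-5)!).

Final answer: C(11,5) = 462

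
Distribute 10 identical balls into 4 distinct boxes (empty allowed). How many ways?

Stars and bars: C(n+k-1, k-1) = C(13,3).

Final answer: C(13,3) = 286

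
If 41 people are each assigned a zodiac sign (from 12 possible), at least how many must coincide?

There are 12 possible values for zodiac sign. With 41 people and 12 categories, by pigeonhole: ceiling(41/12).

Final answer: 4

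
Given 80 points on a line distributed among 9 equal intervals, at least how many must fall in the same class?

By pigeonhole with 80 objects and 9 categories: ceiling(80/9).

Final answer: 9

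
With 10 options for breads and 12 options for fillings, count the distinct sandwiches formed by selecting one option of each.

By the multiplication principle: 10 x 12.

Final answer: 120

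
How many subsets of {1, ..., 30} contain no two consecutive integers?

Condition on whether n belongs to the subset: if not, any valid subset of {1, ..., n-1} works (a(n-1)); if so, n-1 is excluded and the rest is a valid subset of {1, ..., n-2} (a(n-2)). Hence a(n) = a(n-1) + a(n-2), a(1)=2, a(2)=3.
Computing successive values: a(1)=2, a(2)=3, a(3)=5, a(4)=8, a(5)=13, a(6)=21, a(7)=34, a(8)=55, a(9)=89, a(10)=144, a(11)=233, a(12)=377, a(13)=610, a(14)=987, a(15)=1597, a(16)=2584, a(17)=4181, a(18)=6765, a(19)=10946, a(20)=17711, a(21)=28657, a(22)=46368, a(23)=75025, a(24)=121393, a(25)=196418, a(26)=317811, a(27)=514229, a(28)=832040, a(29)=1346269, a(30)=2178309.

Final answer: 2178309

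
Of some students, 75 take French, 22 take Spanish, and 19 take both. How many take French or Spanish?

|A union B| = |A| + |B| - |A intersect B| = 75 + 22 - 19.

Final answer: 78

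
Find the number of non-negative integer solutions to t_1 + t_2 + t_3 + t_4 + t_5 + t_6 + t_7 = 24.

Stars and bars with 24 stars and 6 bars:
C(24+7-1, 7-1) = C(30,6).

Final answer: C(30,6) = 593775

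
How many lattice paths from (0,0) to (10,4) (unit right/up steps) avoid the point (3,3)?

Total paths to (10,4): C(14,4) = 1001.
Paths through (3,3): C(6,3) x C(8,1) = 160.
Avoiding (3,3): 1001 - 160.

Final answer: 841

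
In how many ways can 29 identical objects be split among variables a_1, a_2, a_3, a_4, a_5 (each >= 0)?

Stars and bars with 29 stars and 4 bars:
C(29+5-1, 5-1) = C(33,4).

Final answer: C(33,4) = 40920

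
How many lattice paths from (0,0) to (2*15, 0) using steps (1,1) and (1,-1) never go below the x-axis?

Total monotonic paths to (15,15): C(30,15) = 155117520.
A path is bad iff it touches y = x + 1; reflecting its initial segment maps bad paths bijectively onto all paths to (14,16), of which there are C(30,16) = 145422675.
Valid Dyck paths: 155117520 - 145422675.
(Check: C(30,15) - C(30,16) = C(30,15)/16, the Catalan number C_{15}.)

Final answer: C_{15} = 9694845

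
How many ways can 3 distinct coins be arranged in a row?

The number of ways to arrange 3 distinct objects is 3!.

Final answer: 3! = 6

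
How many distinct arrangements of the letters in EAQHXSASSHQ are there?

Letters (A:2, E:1, H:2, Q:2, S:3, X:1). Total letters: 11.
Permutations = 11!/(3! x 2! x 2! x 2!).

Final answer: 831600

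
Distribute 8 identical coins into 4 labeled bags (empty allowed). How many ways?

Stars and bars: C(n+k-1, k-1) = C(11,3).

Final answer: C(11,3) = 165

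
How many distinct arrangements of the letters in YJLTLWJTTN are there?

Letters (J:2, L:2, N:1, T:3, W:1, Y:1). Total letters: 10.
Permutations = 10!/(3! x 2! x 2!).

Final answer: 151200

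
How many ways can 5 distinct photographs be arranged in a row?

The number of ways to arrange 5 distinct objects is 5!.

Final answer: 5! = 120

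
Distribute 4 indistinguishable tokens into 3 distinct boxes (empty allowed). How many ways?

Stars and bars: C(n+k-1, k-1) = C(6,2).

Final answer: C(6,2) = 15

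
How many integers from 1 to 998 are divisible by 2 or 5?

Multiples of 2: 499. Multiples of 5: 199. Of both (lcm=10): 99.
By inclusion-exclusion: 499 + 199 - 99.

Final answer: 599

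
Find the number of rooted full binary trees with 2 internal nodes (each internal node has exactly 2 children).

This is a standard Catalan-number count: the answer is C_n. Here n = 2.
C_n = C(2n,n)/(n+1), so C_{2} = C(4,2)/3 = 6/3.

Final answer: C_{2} = 2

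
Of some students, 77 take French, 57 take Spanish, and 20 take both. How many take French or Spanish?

|A union B| = |A| + |B| - |A intersect B| = 77 + 57 - 20.

Final answer: 114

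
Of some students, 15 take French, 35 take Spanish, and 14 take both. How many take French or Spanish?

|A union B| = |A| + |B| - |A intersect B| = 15 + 35 - 14.

Final answer: 36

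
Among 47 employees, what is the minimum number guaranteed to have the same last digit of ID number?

There are 10 possible values for last digit of ID number. With 47 employees and 10 categories, by pigeonhole: ceiling(47/10).

Final answer: 5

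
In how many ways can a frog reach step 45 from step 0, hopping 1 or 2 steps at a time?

Condition on the final move: it is a 1-step (f(n-1) ways to get there) or a 2-step (f(n-2) ways), so f(n) = f(n-1) + f(n-2), with f(1)=1, f(2)=2.
Iterating the recurrence: f(1)=1, f(2)=2, f(3)=3, f(4)=5, f(5)=8, f(6)=13, f(7)=21, f(8)=34, f(9)=55, f(10)=89, f(11)=144, f(12)=233, f(13)=377, f(14)=610, f(15)=987, f(16)=1597, f(17)=2584, f(18)=4181, f(19)=6765, f(20)=10946, f(21)=17711, f(22)=28657, f(23)=46368, f(24)=75025, f(25)=121393, f(26)=196418, f(27)=317811, f(28)=514229, f(29)=832040, f(30)=1346269, f(31)=2178309, f(32)=3524578, f(33)=5702887, f(34)=9227465, f(35)=14930352, f(36)=24157817, f(37)=39088169, f(38)=63245986, f(39)=102334155, f(40)=165580141, f(41)=267914296, f(42)=433494437, f(43)=701408733, f(44)=1134903170, f(45)=1836311903.

Final answer: 1836311903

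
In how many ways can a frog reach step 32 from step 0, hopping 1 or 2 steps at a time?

Let f(n) be the number of climbs. Removing the last move (1 or 2 steps) gives f(n) = f(n-1) + f(n-2); base cases f(1)=1, f(2)=2.
Building up term by term: f(1)=1, f(2)=2, f(3)=3, f(4)=5, f(5)=8, f(6)=13, f(7)=21, f(8)=34, f(9)=55, f(10)=89, f(11)=144, f(12)=233, f(13)=377, f(14)=610, f(15)=987, f(16)=1597, f(17)=2584, f(18)=4181, f(19)=6765, f(20)=10946, f(21)=17711, f(22)=28657, f(23)=46368, f(24)=75025, f(25)=121393, f(26)=196418, f(27)=317811, f(28)=514229, f(29)=832040, f(30)=1346269, f(31)=2178309, f(32)=3524578.

Final answer: 3524578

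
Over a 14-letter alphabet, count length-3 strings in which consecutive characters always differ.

First character: 14 choices. Each subsequent: 13 choices (must differ from the previous one).
Total: 14 x 13^2.

Final answer: 14 x 13^{2} = 2366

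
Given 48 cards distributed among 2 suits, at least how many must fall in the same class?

By pigeonhole with 48 objects and 2 categories: ceiling(48/2).

Final answer: 24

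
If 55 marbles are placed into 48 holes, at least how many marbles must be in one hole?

By the pigeonhole principle: ceiling(55/48).

Final answer: 2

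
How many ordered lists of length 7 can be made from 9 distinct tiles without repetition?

P(9,7) = 9!/(9-7)! = 9!/2!.

Final answer: P(9,7) = 181440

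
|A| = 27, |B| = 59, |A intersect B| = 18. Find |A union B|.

|A union B| = |A| + |B| - |A intersect B| = 27 + 59 - 18.

Final answer: 68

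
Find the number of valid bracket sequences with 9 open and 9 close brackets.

The structures are counted by the Catalan number C_n. Here n = 9 (pairs).
C_n = (2n)!/(n!(n+1)!), so C_{9} = 18!/(9! x 10!) = C(18,9)/10 = 48620/10.

Final answer: C_{9} = 4862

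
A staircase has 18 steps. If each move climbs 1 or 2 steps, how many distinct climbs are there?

Let f(n) count the ways. The last step is size 1 or 2, so f(n) = f(n-1) + f(n-2) with f(1)=1, f(2)=2.
Iterating the recurrence: f(1)=1, f(2)=2, f(3)=3, f(4)=5, f(5)=8, f(6)=13, f(7)=21, f(8)=34, f(9)=55, f(10)=89, f(11)=144, f(12)=233, f(13)=377, f(14)=610, f(15)=987, f(16)=1597, f(17)=2584, f(18)=4181.

Final answer: 4181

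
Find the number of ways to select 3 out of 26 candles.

C(26,3) = 26!/(3! x 23!).

Final answer: \binom{26}{3} = 2600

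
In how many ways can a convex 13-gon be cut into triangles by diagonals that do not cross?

This is a standard Catalan-number count: the answer is C_n. Here n = 13 - 2 = 11.
Using C_0 = 1 and C_(k+1) = C_k x 2(2k+1)/(k+2), build up term by term: C_1=1, C_2=2, C_3=5, C_4=14, C_5=42, C_6=132, C_7=429, C_8=1430, C_9=4862, C_10=16796, C_11=58786.

Final answer: C_{11} = 58786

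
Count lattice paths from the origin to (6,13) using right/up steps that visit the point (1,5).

Paths (0,0)->(1,5): C(6,5) = 6.
Paths (1,5)->(6,13): C(13,8) = 1287.
By multiplication principle: 6 x 1287.

Final answer: 7722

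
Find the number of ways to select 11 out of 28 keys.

C(28,11) = 28!/(11! x 17!).

Final answer: \binom{28}{11} = 21474180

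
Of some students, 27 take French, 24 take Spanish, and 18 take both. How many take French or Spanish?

|A union B| = |A| + |B| - |A intersect B| = 27 + 24 - 18.

Final answer: 33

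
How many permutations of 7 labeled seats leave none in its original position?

Use the recurrence D(n) = (n-1)(D(n-1) + D(n-2)) with D(0)=1, D(1)=0.
D(2) = 1 x (0 + 1) = 1
D(3) = 2 x (1 + 0) = 2
D(4) = 3 x (2 + 1) = 9
D(5) = 4 x (9 + 2) = 44
D(6) = 5 x (44 + 9) = 265
D(7) = 6 x (D(6) + D(5)) = 6 x (265 + 44)

Final answer: D(7) = 1854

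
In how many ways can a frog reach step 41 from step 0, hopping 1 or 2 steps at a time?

Let f(n) count the ways. The last step is size 1 or 2, so f(n) = f(n-1) + f(n-2) with f(1)=1, f(2)=2.
Iterating the recurrence: f(1)=1, f(2)=2, f(3)=3, f(4)=5, f(5)=8, f(6)=13, f(7)=21, f(8)=34, f(9)=55, f(10)=89, f(11)=144, f(12)=233, f(13)=377, f(14)=610, f(15)=987, f(16)=1597, f(17)=2584, f(18)=4181, f(19)=6765, f(20)=10946, f(21)=17711, f(22)=28657, f(23)=46368, f(24)=75025, f(25)=121393, f(26)=196418, f(27)=317811, f(28)=514229, f(29)=832040, f(30)=1346269, f(31)=2178309, f(32)=3524578, f(33)=5702887, f(34)=9227465, f(35)=14930352, f(36)=24157817, f(37)=39088169, f(38)=63245986, f(39)=102334155, f(40)=165580141, f(41)=267914296.

Final answer: 267914296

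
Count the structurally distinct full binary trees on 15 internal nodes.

This is counted by the nth Catalan number C_n. Here n = 15.
Using C_0 = 1 and C_(k+1) = C_k x 2(2k+1)/(k+2), build up term by term: C_1=1, C_2=2, C_3=5, C_4=14, C_5=42, C_6=132, C_7=429, C_8=1430, C_9=4862, C_10=16796, C_11=58786, C_12=208012, C_13=742900, C_14=2674440, C_15=9694845.

Final answer: C_{15} = 9694845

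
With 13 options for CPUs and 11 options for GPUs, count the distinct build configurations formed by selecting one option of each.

By the multiplication principle: 13 x 11.

Final answer: 143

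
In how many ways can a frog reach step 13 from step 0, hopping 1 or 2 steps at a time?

Condition on the final move: it is a 1-step (f(n-1) ways to get there) or a 2-step (f(n-2) ways), so f(n) = f(n-1) + f(n-2), with f(1)=1, f(2)=2.
Computing successive values: f(1)=1, f(2)=2, f(3)=3, f(4)=5, f(5)=8, f(6)=13, f(7)=21, f(8)=34, f(9)=55, f(10)=89, f(11)=144, f(12)=233, f(13)=377.

Final answer: 377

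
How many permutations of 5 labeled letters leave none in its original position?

Derangements satisfy D(n) = (n-1)(D(n-1) + D(n-2)), starting from D(0)=1, D(1)=0.
D(2) = 1 x (0 + 1) = 1
D(3) = 2 x (1 + 0) = 2
D(4) = 3 x (2 + 1) = 9
D(5) = 4 x (D(4) + D(3)) = 4 x (9 + 2)

Final answer: D(5) = 44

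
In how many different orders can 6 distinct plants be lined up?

The number of ways to arrange 6 distinct objects is 6!.

Final answer: 6! = 720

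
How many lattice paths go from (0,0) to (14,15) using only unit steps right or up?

Each path has 14 right steps and 15 up steps in some order (29 steps total).
Choose which 15 of the 29 steps are up: C(29,15).

Final answer: C(29,15) = 77558760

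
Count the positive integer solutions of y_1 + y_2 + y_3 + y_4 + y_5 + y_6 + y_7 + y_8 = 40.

Substitute y'_i = y_i - 1 (so y'_i >= 0). Then sum y'_i = 40 - 8 = 32.
Stars and bars: C(32+8-1, 8-1) = C(39,7).

Final answer: C(39,7) = 15380937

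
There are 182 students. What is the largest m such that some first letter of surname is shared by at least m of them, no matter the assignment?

There are 26 possible values for first letter of surname. With 182 students and 26 categories, by pigeonhole: ceiling(182/26).

Final answer: 7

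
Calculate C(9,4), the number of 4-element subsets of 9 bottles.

C(9,4) = 9!/(4! x 5!).

Final answer: \binom{9}{4} = 126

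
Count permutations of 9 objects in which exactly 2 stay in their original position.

Choose which 2 elements are fixed: C(9,2) = 36.
Derange the remaining 7 using D(j) = (j-1)(D(j-1) + D(j-2)), D(0)=1, D(1)=0: D(2)=1, D(3)=2, D(4)=9, D(5)=44, D(6)=265, D(7)=1854.
Total: 36 x 1854.

Final answer: C(9,2) D(7) = 66744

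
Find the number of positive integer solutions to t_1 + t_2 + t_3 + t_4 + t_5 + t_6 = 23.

Substitute t'_i = t_i - 1 (so t'_i >= 0). Then sum t'_i = 23 - 6 = 17.
Stars and bars: C(17+6-1, 6-1) = C(22,5).

Final answer: C(22,5) = 26334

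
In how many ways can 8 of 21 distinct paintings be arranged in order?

P(21,8) = 21!/(21-8)! = 21!/13!.

Final answer: P(21,8) = 8204716800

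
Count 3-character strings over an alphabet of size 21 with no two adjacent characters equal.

Let g(n) count such strings. g(1) = 21, and each valid string of length n-1 extends in 20 ways (any symbol but the last), so g(n) = 20 g(n-1).
Total: g(3) = 21 x 20^2.

Final answer: 21 x 20^{2} = 8400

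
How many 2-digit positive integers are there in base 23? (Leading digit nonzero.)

Leading digit: 22 options (nonzero). Other 1 digit(s): 23 options each.
Total: 22 x 23^1.

Final answer: 506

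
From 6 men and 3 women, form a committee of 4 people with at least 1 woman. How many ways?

Sum over valid woman counts:
C(3,1)C(6,3) = 60
C(3,2)C(6,2) = 45
C(3,3)C(6,1) = 6
Total: 60 + 45 + 6.

Final answer: 111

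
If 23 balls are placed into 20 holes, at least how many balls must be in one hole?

By the pigeonhole principle: ceiling(23/20).

Final answer: 2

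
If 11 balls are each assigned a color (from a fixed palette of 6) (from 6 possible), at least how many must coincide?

There are 6 possible values for color (from a fixed palette of 6). With 11 balls and 6 categories, by pigeonhole: ceiling(11/6).

Final answer: 2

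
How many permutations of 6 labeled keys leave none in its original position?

D(n) = (n-1)(D(n-1) + D(n-2)), D(0)=1, D(1)=0.
D(2) = 1 x (0 + 1) = 1
D(3) = 2 x (1 + 0) = 2
D(4) = 3 x (2 + 1) = 9
D(5) = 4 x (9 + 2) = 44
D(6) = 5 x (D(5) + D(4)) = 5 x (44 + 9)

Final answer: D(6) = 265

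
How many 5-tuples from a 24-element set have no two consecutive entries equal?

First character: 24 choices. Each subsequent: 23 choices (must differ from the previous one).
Total: 24 x 23^4.

Final answer: 24 x 23^{4} = 6716184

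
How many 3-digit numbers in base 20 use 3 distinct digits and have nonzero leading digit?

First digit: 19 (nonzero). Second: 19 (not first). Third: 18, etc.
Total: 19 x 19 x 18.

Final answer: 6498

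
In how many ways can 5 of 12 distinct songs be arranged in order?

P(12,5) = 12!/(12-5)! = 12!/7!.

Final answer: P(12,5) = 95040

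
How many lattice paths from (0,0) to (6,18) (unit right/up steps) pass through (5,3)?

Paths (0,0)->(5,3): C(8,3) = 56.
Paths (5,3)->(6,18): C(16,15) = 16.
By multiplication principle: 56 x 16.

Final answer: 896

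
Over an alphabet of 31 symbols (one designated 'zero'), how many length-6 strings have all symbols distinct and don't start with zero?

First digit: 30 (nonzero). Second: 30 (not first). Third: 29, etc.
Total: 30 x 30 x 29 x 28 x 27 x 26.

Final answer: 513021600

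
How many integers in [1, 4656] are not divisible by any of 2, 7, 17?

|div by 2|=2328, |div by 7|=665, |div by 17|=273.
|div by 2&7|=332, |div by 2&17|=136, |div by 7&17|=39, |div by all|=19.
By inclusion-exclusion, divisible by at least one: 2328+665+273-332-136-39+19 = 2778.
Not divisible by any: 4656 - 2778.

Final answer: 1878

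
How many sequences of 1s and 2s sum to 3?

Let f(n) count the ways. The last step is size 1 or 2, so f(n) = f(n-1) + f(n-2) with f(1)=1, f(2)=2.
Building up term by term: f(1)=1, f(2)=2, f(3)=3.

Final answer: 3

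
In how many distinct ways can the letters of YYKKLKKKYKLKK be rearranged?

Letters (K:8, L:2, Y:3). Total letters: 13.
Permutations = 13!/(8! x 3! x 2!).

Final answer: 12870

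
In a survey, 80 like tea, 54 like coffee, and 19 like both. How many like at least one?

|A union B| = |A| + |B| - |A intersect B| = 80 + 54 - 19.

Final answer: 115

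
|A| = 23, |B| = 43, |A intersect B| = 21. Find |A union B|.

|A union B| = |A| + |B| - |A intersect B| = 23 + 43 - 21.

Final answer: 45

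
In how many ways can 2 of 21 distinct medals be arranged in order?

P(21,2) = 21!/(21-2)! = 21!/19!.

Final answer: P(21,2) = 420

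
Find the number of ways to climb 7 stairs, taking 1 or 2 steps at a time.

Let f(n) be the number of climbs. Removing the last move (1 or 2 steps) gives f(n) = f(n-1) + f(n-2); base cases f(1)=1, f(2)=2.
Computing successive values: f(1)=1, f(2)=2, f(3)=3, f(4)=5, f(5)=8, f(6)=13, f(7)=21.

Final answer: 21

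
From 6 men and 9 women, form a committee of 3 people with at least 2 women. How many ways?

Sum over valid woman counts:
C(9,2)C(6,1) = 216
C(9,3)C(6,0) = 84
Total: 216 + 84.

Final answer: 300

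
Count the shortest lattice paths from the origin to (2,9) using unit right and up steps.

Each path has 2 right steps and 9 up steps in some order (11 steps total).
Choose which 9 of the 11 steps are up: C(11,9).

Final answer: C(11,9) = 55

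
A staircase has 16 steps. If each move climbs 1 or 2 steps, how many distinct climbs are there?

Condition on the final move: it is a 1-step (f(n-1) ways to get there) or a 2-step (f(n-2) ways), so f(n) = f(n-1) + f(n-2), with f(1)=1, f(2)=2.
Building up term by term: f(1)=1, f(2)=2, f(3)=3, f(4)=5, f(5)=8, f(6)=13, f(7)=21, f(8)=34, f(9)=55, f(10)=89, f(11)=144, f(12)=233, f(13)=377, f(14)=610, f(15)=987, f(16)=1597.

Final answer: 1597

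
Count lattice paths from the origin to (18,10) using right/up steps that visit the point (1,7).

Paths (0,0)->(1,7): C(8,7) = 8.
Paths (1,7)->(18,10): C(20,3) = 1140.
By multiplication principle: 8 x 1140.

Final answer: 9120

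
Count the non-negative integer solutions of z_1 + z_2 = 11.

Stars and bars with 11 stars and 1 bars:
C(11+2-1, 2-1) = C(12,1).

Final answer: C(12,1) = 12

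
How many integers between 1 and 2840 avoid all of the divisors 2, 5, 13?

|div by 2|=1420, |div by 5|=568, |div by 13|=218.
|div by 2&5|=284, |div by 2&13|=109, |div by 5&13|=43, |div by all|=21.
By inclusion-exclusion, divisible by at least one: 1420+568+218-284-109-43+21 = 1791.
Not divisible by any: 2840 - 1791.

Final answer: 1049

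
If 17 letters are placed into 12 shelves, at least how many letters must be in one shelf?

By the pigeonhole principle: ceiling(17/12).

Final answer: 2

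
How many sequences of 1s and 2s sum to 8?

Let f(n) be the number of climbs. Removing the last move (1 or 2 steps) gives f(n) = f(n-1) + f(n-2); base cases f(1)=1, f(2)=2.
Building up term by term: f(1)=1, f(2)=2, f(3)=3, f(4)=5, f(5)=8, f(6)=13, f(7)=21, f(8)=34.

Final answer: 34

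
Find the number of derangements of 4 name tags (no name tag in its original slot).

Derangements satisfy D(n) = (n-1)(D(n-1) + D(n-2)), starting from D(0)=1, D(1)=0.
D(2) = 1 x (0 + 1) = 1
D(3) = 2 x (1 + 0) = 2
D(4) = 3 x (D(3) + D(2)) = 3 x (2 + 1)

Final answer: D(4) = 9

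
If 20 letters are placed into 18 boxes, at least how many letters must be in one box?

By the pigeonhole principle: ceiling(20/18).

Final answer: 2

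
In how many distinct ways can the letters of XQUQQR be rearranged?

Letters (Q:3, R:1, U:1, X:1). Total letters: 6.
Permutations = 6!/(3!).

Final answer: 120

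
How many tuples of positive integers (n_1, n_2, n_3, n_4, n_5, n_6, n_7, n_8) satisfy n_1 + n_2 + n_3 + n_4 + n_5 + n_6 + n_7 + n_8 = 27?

Substitute n'_i = n_i - 1 (so n'_i >= 0). Then sum n'_i = 27 - 8 = 19.
Stars and bars: C(19+8-1, 8-1) = C(26,7).

Final answer: C(26,7) = 657800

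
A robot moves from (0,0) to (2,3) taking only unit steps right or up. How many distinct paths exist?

Each path has 2 right steps and 3 up steps in some order (5 steps total).
Choose which 3 of the 5 steps are up: C(5,3).

Final answer: C(5,3) = 10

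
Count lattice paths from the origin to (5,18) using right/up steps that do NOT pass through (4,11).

Total paths to (5,18): C(23,18) = 33649.
Paths through (4,11): C(15,11) x C(8,7) = 10920.
Avoiding (4,11): 33649 - 10920.

Final answer: 22729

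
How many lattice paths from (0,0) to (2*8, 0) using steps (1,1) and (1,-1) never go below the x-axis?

Total monotonic paths to (8,8): C(16,8) = 12870.
A path is bad iff it touches y = x + 1; reflecting its initial segment maps bad paths bijectively onto all paths to (7,9), of which there are C(16,9) = 11440.
Valid Dyck paths: 12870 - 11440.
(Check: C(16,8) - C(16,9) = C(16,8)/9, the Catalan number C_{8}.)

Final answer: C_{8} = 1430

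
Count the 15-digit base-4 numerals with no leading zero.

These are the integers in [4^14, 4^15), so the count is 4^15 - 4^14 = 3 x 4^14.

Final answer: 805306368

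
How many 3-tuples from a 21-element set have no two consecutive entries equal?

First character: 21 choices. Each subsequent: 20 choices (must differ from the previous one).
Total: 21 x 20^2.

Final answer: 21 x 20^{2} = 8400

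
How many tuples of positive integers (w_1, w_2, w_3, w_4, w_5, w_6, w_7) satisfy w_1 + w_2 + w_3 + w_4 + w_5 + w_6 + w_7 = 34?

Substitute w'_i = w_i - 1 (so w'_i >= 0). Then sum w'_i = 34 - 7 = 27.
Stars and bars: C(27+7-1, 7-1) = C(33,6).

Final answer: C(33,6) = 1107568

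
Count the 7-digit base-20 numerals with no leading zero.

Leading digit: 19 options (nonzero). Other 6 digit(s): 20 options each.
Total: 19 x 20^6.

Final answer: 1216000000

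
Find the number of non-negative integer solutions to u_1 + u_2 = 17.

Stars and bars with 17 stars and 1 bars:
C(17+2-1, 2-1) = C(18,1).

Final answer: C(18,1) = 18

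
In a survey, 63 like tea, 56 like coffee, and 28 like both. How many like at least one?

|A union B| = |A| + |B| - |A intersect B| = 63 + 56 - 28.

Final answer: 91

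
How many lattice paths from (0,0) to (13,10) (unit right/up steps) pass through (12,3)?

Paths (0,0)->(12,3): C(15,3) = 455.
Paths (12,3)->(13,10): C(8,7) = 8.
By multiplication principle: 455 x 8.

Final answer: 3640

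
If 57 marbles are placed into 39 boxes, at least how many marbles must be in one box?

By the pigeonhole principle: ceiling(57/39).

Final answer: 2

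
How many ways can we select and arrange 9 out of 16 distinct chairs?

P(16,9) = 16!/(16-9)! = 16!/7!.

Final answer: P(16,9) = 4151347200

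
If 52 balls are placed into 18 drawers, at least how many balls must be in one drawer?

By the pigeonhole principle: ceiling(52/18).

Final answer: 3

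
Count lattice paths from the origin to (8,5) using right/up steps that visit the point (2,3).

Paths (0,0)->(2,3): C(5,3) = 10.
Paths (2,3)->(8,5): C(8,2) = 28.
By multiplication principle: 10 x 28.

Final answer: 280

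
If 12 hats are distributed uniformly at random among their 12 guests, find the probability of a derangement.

Derangements satisfy D(n) = (n-1)(D(n-1) + D(n-2)), starting from D(0)=1, D(1)=0.
Building up: D(2)=1, D(3)=2, D(4)=9, D(5)=44, D(6)=265, D(7)=1854, D(8)=14833, D(9)=133496, D(10)=1334961, D(11)=14684570, D(12)=176214841.
Total arrangements: 12! = 479001600.
Probability = D(12)/12! = 16019531/43545600.

Final answer: D(12)/12! = 176214841/479001600 = 0.367879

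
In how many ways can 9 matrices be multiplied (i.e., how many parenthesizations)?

This is counted by the nth Catalan number C_n. Here n = 9 - 1 = 8.
C_n = C(2n,n)/(n+1), so C_{8} = C(16,8)/9 = 12870/9.

Final answer: C_{8} = 1430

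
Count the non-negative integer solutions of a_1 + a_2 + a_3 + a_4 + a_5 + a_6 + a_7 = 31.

Stars and bars with 31 stars and 6 bars:
C(31+7-1, 7-1) = C(37,6).

Final answer: C(37,6) = 2324784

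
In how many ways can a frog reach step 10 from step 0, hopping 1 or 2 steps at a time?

Condition on the final move: it is a 1-step (f(n-1) ways to get there) or a 2-step (f(n-2) ways), so f(n) = f(n-1) + f(n-2), with f(1)=1, f(2)=2.
Building up term by term: f(1)=1, f(2)=2, f(3)=3, f(4)=5, f(5)=8, f(6)=13, f(7)=21, f(8)=34, f(9)=55, f(10)=89.

Final answer: 89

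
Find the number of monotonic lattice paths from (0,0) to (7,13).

Each path has 7 right steps and 13 up steps in some order (20 steps total).
Choose which 13 of the 20 steps are up: C(20,13).

Final answer: C(20,13) = 77520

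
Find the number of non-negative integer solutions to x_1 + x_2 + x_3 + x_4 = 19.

Stars and bars with 19 stars and 3 bars:
C(19+4-1, 4-1) = C(22,3).

Final answer: C(22,3) = 1540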